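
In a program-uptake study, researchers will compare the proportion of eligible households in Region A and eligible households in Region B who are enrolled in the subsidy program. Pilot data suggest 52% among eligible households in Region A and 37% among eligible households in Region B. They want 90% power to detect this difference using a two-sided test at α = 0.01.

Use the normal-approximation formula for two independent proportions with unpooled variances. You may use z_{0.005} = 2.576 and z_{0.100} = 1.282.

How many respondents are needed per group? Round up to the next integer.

n = 320 per group

n = (z_{α/2} + z_β)² · [p₁(1−p₁) + p₂(1−p₂)] / (p₁ − p₂)²
  = (2.576 + 1.282)² · (0.52·0.48 + 0.37·0.63) / (0.15)²
  = (3.858)² · (0.2496 + 0.2331) / 0.0225
  = 14.8842 · 0.4827 / 0.0225
  = 319.31
Round up → n = 320 per group.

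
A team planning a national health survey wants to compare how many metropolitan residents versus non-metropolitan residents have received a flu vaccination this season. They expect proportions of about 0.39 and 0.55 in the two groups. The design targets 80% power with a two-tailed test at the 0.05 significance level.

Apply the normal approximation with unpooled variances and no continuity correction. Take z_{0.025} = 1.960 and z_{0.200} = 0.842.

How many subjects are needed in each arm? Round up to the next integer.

n = (z_{α/2} + z_β)² · [p₁(1−p₁) + p₂(1−p₂)] / (p₁ − p₂)²
  = (1.960 + 0.842)² · (0.39·0.61 + 0.55·0.45) / (-0.16)²
  = (2.802)² · (0.2379 + 0.2475) / 0.0256
  = 7.8512 · 0.4854 / 0.0256
  = 148.87
Round up → n = 149 per group.

n = 149 per group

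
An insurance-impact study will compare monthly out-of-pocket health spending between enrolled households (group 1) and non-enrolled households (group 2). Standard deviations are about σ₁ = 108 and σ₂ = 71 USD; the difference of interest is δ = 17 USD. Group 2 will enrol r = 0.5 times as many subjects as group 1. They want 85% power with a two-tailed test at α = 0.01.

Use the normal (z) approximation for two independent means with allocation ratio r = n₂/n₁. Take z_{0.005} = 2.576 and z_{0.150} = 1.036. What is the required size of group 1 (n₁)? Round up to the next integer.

n₁ = (z_{α/2} + z_β)² · (σ₁² + σ₂²/r) / δ²
   = (2.576 + 1.036)² · (108² + 71²/0.5) / 17²
   = 13.0465 · (11664 + 10082) / 289
   = 13.0465 · 21746 / 289
   = 981.70
Round up → n₁ = 982; n₂ = r·n₁ = 0.5 × 982 = 491.

n₁ = 982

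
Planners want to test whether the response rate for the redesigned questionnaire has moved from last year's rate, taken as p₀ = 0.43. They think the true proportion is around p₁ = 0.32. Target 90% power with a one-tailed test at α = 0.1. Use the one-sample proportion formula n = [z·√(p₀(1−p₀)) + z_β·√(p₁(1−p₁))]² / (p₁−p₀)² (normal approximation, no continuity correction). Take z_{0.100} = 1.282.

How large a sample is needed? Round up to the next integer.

n = 126

n = [z_α·√(p₀q₀) + z_β·√(p₁q₁)]² / (p₁ − p₀)²
  = [1.282·√(0.43·0.57) + 1.282·√(0.32·0.68)]² / (-0.11)²
  = [1.282·0.4951 + 1.282·0.4665]² / 0.0121
  = [1.2327]² / 0.0121
  = 125.58
Round up → n = 126.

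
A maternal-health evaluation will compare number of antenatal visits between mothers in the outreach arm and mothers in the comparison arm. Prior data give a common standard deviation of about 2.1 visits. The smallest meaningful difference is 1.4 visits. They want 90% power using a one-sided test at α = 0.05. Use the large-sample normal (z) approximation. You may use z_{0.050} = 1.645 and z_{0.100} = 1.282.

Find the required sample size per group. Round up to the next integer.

n = (z_α + z_β)² · (σ₁² + σ₂²) / δ²
  = (1.645 + 1.282)² · (2·2.1² = 8.82) / 1.4²
  = 8.5673 · 8.82 / 1.96
  = 38.55
Round up → n = 39 per group.

n = 39 per group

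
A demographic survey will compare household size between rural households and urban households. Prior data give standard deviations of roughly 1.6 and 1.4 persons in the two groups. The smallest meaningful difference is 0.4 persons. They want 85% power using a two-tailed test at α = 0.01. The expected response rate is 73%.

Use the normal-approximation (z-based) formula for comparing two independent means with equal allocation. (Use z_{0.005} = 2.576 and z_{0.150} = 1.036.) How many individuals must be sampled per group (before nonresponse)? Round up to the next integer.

n = (z_{α/2} + z_β)² · (σ₁² + σ₂²) / δ²
  = (2.576 + 1.036)² · (1.6² + 1.4² = 4.52) / 0.4²
  = 13.0465 · 4.52 / 0.16
  = 368.56
Adjust for 73% response: 368.56 / 0.73 = 504.88.
Round up → n = 505 per group.

n = 505 per group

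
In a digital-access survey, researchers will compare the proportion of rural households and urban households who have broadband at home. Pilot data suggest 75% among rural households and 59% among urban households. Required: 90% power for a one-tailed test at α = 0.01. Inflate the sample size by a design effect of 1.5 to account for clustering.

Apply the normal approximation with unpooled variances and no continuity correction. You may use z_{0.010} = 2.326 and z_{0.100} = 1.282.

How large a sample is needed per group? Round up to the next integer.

n = (z_α + z_β)² · [p₁(1−p₁) + p₂(1−p₂)] / (p₁ − p₂)²
  = (2.326 + 1.282)² · (0.75·0.25 + 0.59·0.41) / (0.16)²
  = (3.608)² · (0.1875 + 0.2419) / 0.0256
  = 13.0177 · 0.4294 / 0.0256
  = 218.35
Design effect: 1.5 × 218.35 = 327.53.
Round up → n = 328 per group.

n = 328 per group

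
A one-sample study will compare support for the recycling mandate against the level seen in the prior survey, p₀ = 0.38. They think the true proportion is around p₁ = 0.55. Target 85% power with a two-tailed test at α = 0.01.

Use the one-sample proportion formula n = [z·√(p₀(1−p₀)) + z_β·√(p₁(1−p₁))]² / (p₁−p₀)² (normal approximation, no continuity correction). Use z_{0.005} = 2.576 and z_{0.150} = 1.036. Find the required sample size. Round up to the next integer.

n = 108

n = [z_{α/2}·√(p₀q₀) + z_β·√(p₁q₁)]² / (p₁ − p₀)²
  = [2.576·√(0.38·0.62) + 1.036·√(0.55·0.45)]² / (0.17)²
  = [2.576·0.4854 + 1.036·0.4975]² / 0.0289
  = [1.7658]² / 0.0289
  = 107.89
Round up → n = 108.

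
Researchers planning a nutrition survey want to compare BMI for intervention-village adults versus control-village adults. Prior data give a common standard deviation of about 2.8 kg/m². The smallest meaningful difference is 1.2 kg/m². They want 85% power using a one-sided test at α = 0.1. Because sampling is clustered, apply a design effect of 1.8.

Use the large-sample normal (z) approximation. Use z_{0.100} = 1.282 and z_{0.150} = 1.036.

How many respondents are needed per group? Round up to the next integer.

n = 106 per group

n = (z_α + z_β)² · (σ₁² + σ₂²) / δ²
  = (1.282 + 1.036)² · (2·2.8² = 15.68) / 1.2²
  = 5.3731 · 15.68 / 1.44
  = 58.51
Design effect: 1.8 × 58.51 = 105.31.
Round up → n = 106 per group.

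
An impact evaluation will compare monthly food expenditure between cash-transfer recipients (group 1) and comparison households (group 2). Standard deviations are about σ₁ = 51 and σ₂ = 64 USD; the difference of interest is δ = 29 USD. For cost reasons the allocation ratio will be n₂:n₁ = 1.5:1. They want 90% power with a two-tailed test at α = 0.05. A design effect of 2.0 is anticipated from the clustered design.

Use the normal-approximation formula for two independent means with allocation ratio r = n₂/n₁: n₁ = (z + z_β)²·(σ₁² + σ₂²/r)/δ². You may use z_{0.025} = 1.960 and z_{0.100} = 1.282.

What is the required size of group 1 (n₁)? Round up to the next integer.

n₁ = 134

n₁ = (z_{α/2} + z_β)² · (σ₁² + σ₂²/r) / δ²
   = (1.960 + 1.282)² · (51² + 64²/1.5) / 29²
   = 10.5106 · (2601 + 2730.7) / 841
   = 10.5106 · 5331.7 / 841
   = 66.63
Design effect: 2.0 × 66.63 = 133.27.
Round up → n₁ = 134; n₂ = r·n₁ = 1.5 × 134 = 201.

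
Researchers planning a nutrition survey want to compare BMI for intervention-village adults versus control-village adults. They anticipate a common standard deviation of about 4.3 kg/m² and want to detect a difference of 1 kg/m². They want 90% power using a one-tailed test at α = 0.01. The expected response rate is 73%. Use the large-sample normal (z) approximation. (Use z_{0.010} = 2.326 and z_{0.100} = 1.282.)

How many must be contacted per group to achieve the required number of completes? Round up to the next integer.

n = (z_α + z_β)² · (σ₁² + σ₂²) / δ²
  = (2.326 + 1.282)² · (2·4.3² = 36.98) / 1²
  = 13.0177 · 36.98 / 1
  = 481.39
Adjust for 73% response: 481.39 / 0.73 = 659.44.
Round up → n = 660 per group.

n = 660 per group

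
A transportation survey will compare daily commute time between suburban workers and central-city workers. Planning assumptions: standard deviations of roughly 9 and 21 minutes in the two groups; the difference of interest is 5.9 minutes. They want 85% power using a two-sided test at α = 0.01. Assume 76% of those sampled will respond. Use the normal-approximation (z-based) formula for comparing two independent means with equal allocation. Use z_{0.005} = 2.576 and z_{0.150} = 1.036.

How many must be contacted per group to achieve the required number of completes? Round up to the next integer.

n = (z_{α/2} + z_β)² · (σ₁² + σ₂²) / δ²
  = (2.576 + 1.036)² · (9² + 21² = 522) / 5.9²
  = 13.0465 · 522 / 34.81
  = 195.64
Adjust for 76% response: 195.64 / 0.76 = 257.42.
Round up → n = 258 per group.

n = 258 per group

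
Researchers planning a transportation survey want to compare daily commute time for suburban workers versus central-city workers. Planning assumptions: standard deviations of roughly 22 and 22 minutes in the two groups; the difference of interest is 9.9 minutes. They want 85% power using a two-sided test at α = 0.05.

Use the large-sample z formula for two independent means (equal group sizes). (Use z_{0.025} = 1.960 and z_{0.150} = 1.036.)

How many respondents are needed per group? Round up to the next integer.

n = 89 per group

n = (z_{α/2} + z_β)² · (σ₁² + σ₂²) / δ²
  = (1.960 + 1.036)² · (22² + 22² = 968) / 9.9²
  = 8.9760 · 968 / 98.01
  = 88.65
Round up → n = 89 per group.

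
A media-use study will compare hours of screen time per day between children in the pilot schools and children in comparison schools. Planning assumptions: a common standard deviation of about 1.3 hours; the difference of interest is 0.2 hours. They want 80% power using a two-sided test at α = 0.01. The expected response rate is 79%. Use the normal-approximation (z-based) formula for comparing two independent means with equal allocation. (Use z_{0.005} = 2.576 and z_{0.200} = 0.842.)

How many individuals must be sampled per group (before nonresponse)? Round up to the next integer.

n = (z_{α/2} + z_β)² · (σ₁² + σ₂²) / δ²
  = (2.576 + 0.842)² · (2·1.3² = 3.38) / 0.2²
  = 11.6827 · 3.38 / 0.04
  = 987.19
Adjust for 79% response: 987.19 / 0.79 = 1249.61.
Round up → n = 1250 per group.

n = 1250 per group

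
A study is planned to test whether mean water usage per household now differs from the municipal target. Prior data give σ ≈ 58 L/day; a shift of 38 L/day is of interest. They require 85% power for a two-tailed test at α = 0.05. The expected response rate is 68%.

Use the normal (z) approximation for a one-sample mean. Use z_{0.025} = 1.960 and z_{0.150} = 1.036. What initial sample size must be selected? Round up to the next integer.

n = 31

n = (z_{α/2} + z_β)² · σ² / δ²
  = (1.960 + 1.036)² · 58² / 38²
  = 8.9760 · 3364 / 1444
  = 20.91
Adjust for 68% response: 20.91 / 0.68 = 30.75.
Round up → n = 31.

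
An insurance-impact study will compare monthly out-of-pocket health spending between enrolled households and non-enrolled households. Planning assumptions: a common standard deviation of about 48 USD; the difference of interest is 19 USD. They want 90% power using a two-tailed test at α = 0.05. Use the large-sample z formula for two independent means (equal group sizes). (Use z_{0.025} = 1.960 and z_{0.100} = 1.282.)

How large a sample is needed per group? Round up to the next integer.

n = 135 per group

n = (z_{α/2} + z_β)² · (σ₁² + σ₂²) / δ²
  = (1.960 + 1.282)² · (2·48² = 4608) / 19²
  = 10.5106 · 4608 / 361
  = 134.16
Round up → n = 135 per group.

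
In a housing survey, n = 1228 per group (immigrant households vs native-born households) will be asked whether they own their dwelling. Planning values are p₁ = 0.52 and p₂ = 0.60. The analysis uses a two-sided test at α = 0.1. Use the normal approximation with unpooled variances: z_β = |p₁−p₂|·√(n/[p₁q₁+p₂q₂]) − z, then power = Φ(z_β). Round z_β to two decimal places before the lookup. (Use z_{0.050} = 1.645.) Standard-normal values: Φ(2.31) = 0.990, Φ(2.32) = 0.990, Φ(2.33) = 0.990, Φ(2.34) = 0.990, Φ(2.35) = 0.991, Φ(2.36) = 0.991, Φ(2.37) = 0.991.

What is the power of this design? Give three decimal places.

z_β = |p₁−p₂|·√(n/[p₁q₁+p₂q₂]) − z_{α/2}
    = 0.08 · √(1228/0.4896) − 1.645
    = 0.08 · 50.0816 − 1.645
    = 4.0065 − 1.645 = 2.3615 → 2.36
Power = Φ(2.36) = 0.991.

Power ≈ 0.991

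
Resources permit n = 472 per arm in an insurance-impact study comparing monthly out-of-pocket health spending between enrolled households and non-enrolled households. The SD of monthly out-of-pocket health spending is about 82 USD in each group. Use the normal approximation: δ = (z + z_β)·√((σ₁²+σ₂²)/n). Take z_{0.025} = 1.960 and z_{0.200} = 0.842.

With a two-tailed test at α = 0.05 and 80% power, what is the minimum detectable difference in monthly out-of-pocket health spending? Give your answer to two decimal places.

Minimum detectable difference ≈ 14.96 USD

δ = (z_{α/2} + z_β) · √((σ₁²+σ₂²)/n)
  = (1.960 + 0.842) · √(13448/472)
  = 2.802 · √28.4915
  = 2.802 · 5.3377
  = 14.9564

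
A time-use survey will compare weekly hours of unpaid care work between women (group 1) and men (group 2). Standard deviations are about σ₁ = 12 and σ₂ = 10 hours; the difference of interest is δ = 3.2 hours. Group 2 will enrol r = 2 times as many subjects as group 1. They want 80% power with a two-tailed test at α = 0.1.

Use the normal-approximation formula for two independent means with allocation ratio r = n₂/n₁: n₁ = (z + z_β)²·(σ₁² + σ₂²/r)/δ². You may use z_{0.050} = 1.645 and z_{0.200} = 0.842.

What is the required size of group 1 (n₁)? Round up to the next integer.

n₁ = (z_{α/2} + z_β)² · (σ₁² + σ₂²/r) / δ²
   = (1.645 + 0.842)² · (12² + 10²/2) / 3.2²
   = 6.1852 · (144 + 50) / 10.24
   = 6.1852 · 194 / 10.24
   = 117.18
Round up → n₁ = 118; n₂ = r·n₁ = 2 × 118 = 236.

n₁ = 118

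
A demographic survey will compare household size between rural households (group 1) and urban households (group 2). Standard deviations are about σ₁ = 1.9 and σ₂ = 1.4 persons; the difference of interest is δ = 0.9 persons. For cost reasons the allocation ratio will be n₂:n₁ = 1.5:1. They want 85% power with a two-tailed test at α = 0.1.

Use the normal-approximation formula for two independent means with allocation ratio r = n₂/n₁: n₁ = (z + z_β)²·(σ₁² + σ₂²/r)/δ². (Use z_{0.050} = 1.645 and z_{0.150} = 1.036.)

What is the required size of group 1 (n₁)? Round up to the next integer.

n₁ = (z_{α/2} + z_β)² · (σ₁² + σ₂²/r) / δ²
   = (1.645 + 1.036)² · (1.9² + 1.4²/1.5) / 0.9²
   = 7.1878 · (3.61 + 1.3067) / 0.81
   = 7.1878 · 4.9167 / 0.81
   = 43.63
Round up → n₁ = 44; n₂ = r·n₁ = 1.5 × 44 = 66.

n₁ = 44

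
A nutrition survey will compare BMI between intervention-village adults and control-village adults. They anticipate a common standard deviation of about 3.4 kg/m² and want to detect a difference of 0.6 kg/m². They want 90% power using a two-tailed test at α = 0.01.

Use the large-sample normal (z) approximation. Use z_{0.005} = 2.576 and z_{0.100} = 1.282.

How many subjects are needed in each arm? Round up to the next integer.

n = (z_{α/2} + z_β)² · (σ₁² + σ₂²) / δ²
  = (2.576 + 1.282)² · (2·3.4² = 23.12) / 0.6²
  = 14.8842 · 23.12 / 0.36
  = 955.89
Round up → n = 956 per group.

n = 956 per group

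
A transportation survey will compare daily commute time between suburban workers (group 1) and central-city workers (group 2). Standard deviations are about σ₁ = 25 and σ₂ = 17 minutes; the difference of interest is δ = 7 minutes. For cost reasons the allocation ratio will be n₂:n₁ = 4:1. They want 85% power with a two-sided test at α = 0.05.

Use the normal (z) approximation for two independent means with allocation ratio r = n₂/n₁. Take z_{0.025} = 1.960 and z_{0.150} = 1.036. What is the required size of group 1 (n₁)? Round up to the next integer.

n₁ = 128

n₁ = (z_{α/2} + z_β)² · (σ₁² + σ₂²/r) / δ²
   = (1.960 + 1.036)² · (25² + 17²/4) / 7²
   = 8.9760 · (625 + 72.25) / 49
   = 8.9760 · 697.25 / 49
   = 127.73
Round up → n₁ = 128; n₂ = r·n₁ = 4 × 128 = 512.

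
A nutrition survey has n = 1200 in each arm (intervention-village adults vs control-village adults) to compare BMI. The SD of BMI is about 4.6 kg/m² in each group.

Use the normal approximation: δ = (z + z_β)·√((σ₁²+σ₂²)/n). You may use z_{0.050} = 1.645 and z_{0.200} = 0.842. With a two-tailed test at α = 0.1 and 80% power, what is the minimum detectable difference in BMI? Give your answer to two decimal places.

Minimum detectable difference ≈ 0.47 kg/m²

δ = (z_{α/2} + z_β) · √((σ₁²+σ₂²)/n)
  = (1.645 + 0.842) · √(42.32/1200)
  = 2.487 · √0.03527
  = 2.487 · 0.1878
  = 0.4670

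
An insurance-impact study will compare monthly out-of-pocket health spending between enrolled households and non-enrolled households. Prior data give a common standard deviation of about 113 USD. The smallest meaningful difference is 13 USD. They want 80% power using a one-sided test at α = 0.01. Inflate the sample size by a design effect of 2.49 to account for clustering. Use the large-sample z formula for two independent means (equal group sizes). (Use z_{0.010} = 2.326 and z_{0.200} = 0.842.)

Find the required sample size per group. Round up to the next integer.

n = (z_α + z_β)² · (σ₁² + σ₂²) / δ²
  = (2.326 + 0.842)² · (2·113² = 25538) / 13²
  = 10.0362 · 25538 / 169
  = 1516.60
Design effect: 2.49 × 1516.60 = 3776.33.
Round up → n = 3777 per group.

n = 3777 per group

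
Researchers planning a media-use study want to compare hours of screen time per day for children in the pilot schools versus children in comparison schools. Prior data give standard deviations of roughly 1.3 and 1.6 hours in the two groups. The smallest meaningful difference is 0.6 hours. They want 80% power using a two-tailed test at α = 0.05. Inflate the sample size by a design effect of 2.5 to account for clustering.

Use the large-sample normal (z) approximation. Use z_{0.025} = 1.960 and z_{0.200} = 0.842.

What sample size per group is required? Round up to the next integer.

n = 232 per group

n = (z_{α/2} + z_β)² · (σ₁² + σ₂²) / δ²
  = (1.960 + 0.842)² · (1.3² + 1.6² = 4.25) / 0.6²
  = 7.8512 · 4.25 / 0.36
  = 92.69
Design effect: 2.5 × 92.69 = 231.72.
Round up → n = 232 per group.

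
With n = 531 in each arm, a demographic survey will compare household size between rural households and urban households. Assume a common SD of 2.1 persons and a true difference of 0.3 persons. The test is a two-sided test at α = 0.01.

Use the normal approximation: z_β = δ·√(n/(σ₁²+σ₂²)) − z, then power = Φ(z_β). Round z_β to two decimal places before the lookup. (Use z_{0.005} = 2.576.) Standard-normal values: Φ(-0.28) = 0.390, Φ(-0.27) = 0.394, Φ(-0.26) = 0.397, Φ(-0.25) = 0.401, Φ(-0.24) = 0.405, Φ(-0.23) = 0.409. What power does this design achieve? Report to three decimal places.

z_β = δ·√(n/(σ₁²+σ₂²)) − z_{α/2}
    = 0.3 · √(531/8.82) − 2.576
    = 0.3 · 7.75913 − 2.576
    = 2.3277 − 2.576 = -0.2483 → -0.25
Power = Φ(-0.25) = 0.401.

Power ≈ 0.401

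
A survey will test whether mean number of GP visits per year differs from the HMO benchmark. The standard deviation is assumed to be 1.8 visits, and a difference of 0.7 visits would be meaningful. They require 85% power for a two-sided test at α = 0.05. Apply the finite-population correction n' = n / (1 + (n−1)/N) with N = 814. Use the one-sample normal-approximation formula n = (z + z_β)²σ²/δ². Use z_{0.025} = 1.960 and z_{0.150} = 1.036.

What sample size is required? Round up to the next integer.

n = (z_{α/2} + z_β)² · σ² / δ²
  = (1.960 + 1.036)² · 1.8² / 0.7²
  = 8.9760 · 3.24 / 0.49
  = 59.35
Finite-population correction (N = 814): 59.35 / (1 + (59.35 − 1)/814) = 55.38.
Round up → n = 56.

n = 56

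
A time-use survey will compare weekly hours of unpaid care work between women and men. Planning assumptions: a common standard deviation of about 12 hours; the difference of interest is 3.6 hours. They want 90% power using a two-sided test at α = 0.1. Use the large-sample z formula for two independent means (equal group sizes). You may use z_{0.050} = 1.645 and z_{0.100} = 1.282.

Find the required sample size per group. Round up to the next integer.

n = (z_{α/2} + z_β)² · (σ₁² + σ₂²) / δ²
  = (1.645 + 1.282)² · (2·12² = 288) / 3.6²
  = 8.5673 · 288 / 12.96
  = 190.39
Round up → n = 191 per group.

n = 191 per group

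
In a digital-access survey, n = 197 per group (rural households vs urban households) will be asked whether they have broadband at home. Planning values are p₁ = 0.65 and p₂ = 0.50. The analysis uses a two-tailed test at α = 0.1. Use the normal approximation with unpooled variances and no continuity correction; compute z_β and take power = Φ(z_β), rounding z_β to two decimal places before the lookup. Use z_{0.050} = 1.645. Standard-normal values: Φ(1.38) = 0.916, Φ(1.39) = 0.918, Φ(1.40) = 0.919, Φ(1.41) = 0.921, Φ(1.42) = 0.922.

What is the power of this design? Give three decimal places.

z_β = |p₁−p₂|·√(n/[p₁q₁+p₂q₂]) − z_{α/2}
    = 0.15 · √(197/0.4775) − 1.645
    = 0.15 · 20.3117 − 1.645
    = 3.0468 − 1.645 = 1.4018 → 1.40
Power = Φ(1.40) = 0.919.

Power ≈ 0.919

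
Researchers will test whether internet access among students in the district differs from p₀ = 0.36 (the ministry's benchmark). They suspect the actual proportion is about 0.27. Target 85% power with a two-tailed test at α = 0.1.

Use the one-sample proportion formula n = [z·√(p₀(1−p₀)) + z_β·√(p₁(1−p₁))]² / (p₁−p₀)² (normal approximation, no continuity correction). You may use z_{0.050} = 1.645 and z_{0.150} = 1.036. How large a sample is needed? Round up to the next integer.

n = 193

n = [z_{α/2}·√(p₀q₀) + z_β·√(p₁q₁)]² / (p₁ − p₀)²
  = [1.645·√(0.36·0.64) + 1.036·√(0.27·0.73)]² / (-0.09)²
  = [1.645·0.4800 + 1.036·0.4440]² / 0.0081
  = [1.2495]² / 0.0081
  = 192.76
Round up → n = 193.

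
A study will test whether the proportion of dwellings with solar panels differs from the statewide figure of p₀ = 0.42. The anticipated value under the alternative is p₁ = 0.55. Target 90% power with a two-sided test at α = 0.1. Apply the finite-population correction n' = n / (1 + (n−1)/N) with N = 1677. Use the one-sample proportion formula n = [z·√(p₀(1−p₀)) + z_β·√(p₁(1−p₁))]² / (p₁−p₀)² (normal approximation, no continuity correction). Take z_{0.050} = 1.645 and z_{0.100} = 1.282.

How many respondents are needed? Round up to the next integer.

n = [z_{α/2}·√(p₀q₀) + z_β·√(p₁q₁)]² / (p₁ − p₀)²
  = [1.645·√(0.42·0.58) + 1.282·√(0.55·0.45)]² / (0.13)²
  = [1.645·0.4936 + 1.282·0.4975]² / 0.0169
  = [1.4497]² / 0.0169
  = 124.36
Finite-population correction (N = 1677): 124.36 / (1 + (124.36 − 1)/1677) = 115.83.
Round up → n = 116.

n = 116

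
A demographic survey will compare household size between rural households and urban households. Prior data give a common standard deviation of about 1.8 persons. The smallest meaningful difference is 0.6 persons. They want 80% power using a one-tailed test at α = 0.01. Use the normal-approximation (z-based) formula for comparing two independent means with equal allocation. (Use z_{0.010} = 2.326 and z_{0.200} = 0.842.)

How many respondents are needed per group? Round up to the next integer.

n = (z_α + z_β)² · (σ₁² + σ₂²) / δ²
  = (2.326 + 0.842)² · (2·1.8² = 6.48) / 0.6²
  = 10.0362 · 6.48 / 0.36
  = 180.65
Round up → n = 181 per group.

n = 181 per group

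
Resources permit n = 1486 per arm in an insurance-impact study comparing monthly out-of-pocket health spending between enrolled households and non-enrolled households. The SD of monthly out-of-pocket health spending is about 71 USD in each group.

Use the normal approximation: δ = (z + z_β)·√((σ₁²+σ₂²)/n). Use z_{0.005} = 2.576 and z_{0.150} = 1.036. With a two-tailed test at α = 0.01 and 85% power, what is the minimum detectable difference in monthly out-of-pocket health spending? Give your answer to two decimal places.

Minimum detectable difference ≈ 9.41 USD

δ = (z_{α/2} + z_β) · √((σ₁²+σ₂²)/n)
  = (2.576 + 1.036) · √(10082/1486)
  = 3.612 · √6.7847
  = 3.612 · 2.6047
  = 9.4083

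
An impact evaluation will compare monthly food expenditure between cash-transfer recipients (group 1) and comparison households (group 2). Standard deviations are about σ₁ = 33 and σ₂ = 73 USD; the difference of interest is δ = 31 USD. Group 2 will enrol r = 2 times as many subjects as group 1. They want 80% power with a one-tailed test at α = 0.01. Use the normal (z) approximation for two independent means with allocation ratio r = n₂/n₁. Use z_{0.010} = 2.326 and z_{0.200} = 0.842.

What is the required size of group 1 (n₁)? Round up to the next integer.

n₁ = 40

n₁ = (z_α + z_β)² · (σ₁² + σ₂²/r) / δ²
   = (2.326 + 0.842)² · (33² + 73²/2) / 31²
   = 10.0362 · (1089 + 2664.5) / 961
   = 10.0362 · 3753.5 / 961
   = 39.20
Round up → n₁ = 40; n₂ = r·n₁ = 2 × 40 = 80.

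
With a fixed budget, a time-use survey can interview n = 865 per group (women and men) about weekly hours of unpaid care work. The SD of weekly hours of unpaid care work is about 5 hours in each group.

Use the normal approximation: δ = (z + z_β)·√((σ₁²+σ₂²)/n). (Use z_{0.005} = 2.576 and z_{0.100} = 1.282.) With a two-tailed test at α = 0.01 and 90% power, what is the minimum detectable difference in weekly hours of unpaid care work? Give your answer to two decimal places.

Minimum detectable difference ≈ 0.93 hours

δ = (z_{α/2} + z_β) · √((σ₁²+σ₂²)/n)
  = (2.576 + 1.282) · √(50/865)
  = 3.858 · √0.0578
  = 3.858 · 0.2404
  = 0.9276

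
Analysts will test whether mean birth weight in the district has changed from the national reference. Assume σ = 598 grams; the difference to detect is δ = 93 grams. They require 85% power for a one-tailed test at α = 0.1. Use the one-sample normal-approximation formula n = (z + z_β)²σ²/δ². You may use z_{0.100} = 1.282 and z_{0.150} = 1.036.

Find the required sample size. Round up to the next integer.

n = (z_α + z_β)² · σ² / δ²
  = (1.282 + 1.036)² · 598² / 93²
  = 5.3731 · 357604 / 8649
  = 222.16
Round up → n = 223.

n = 223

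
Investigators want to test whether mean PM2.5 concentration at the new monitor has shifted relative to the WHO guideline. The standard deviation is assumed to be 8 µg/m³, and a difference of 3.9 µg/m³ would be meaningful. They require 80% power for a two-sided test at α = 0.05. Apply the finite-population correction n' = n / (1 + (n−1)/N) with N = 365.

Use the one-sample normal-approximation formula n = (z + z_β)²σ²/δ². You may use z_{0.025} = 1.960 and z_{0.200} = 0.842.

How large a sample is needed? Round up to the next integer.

n = 31

n = (z_{α/2} + z_β)² · σ² / δ²
  = (1.960 + 0.842)² · 8² / 3.9²
  = 7.8512 · 64 / 15.21
  = 33.04
Finite-population correction (N = 365): 33.04 / (1 + (33.04 − 1)/365) = 30.37.
Round up → n = 31.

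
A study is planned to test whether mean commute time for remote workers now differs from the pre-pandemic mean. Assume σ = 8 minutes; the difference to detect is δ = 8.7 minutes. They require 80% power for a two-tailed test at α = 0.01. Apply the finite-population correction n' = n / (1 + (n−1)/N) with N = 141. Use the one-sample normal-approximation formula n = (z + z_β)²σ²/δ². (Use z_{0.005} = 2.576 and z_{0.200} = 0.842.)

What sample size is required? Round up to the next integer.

n = (z_{α/2} + z_β)² · σ² / δ²
  = (2.576 + 0.842)² · 8² / 8.7²
  = 11.6827 · 64 / 75.69
  = 9.88
Finite-population correction (N = 141): 9.88 / (1 + (9.88 − 1)/141) = 9.29.
Round up → n = 10.

n = 10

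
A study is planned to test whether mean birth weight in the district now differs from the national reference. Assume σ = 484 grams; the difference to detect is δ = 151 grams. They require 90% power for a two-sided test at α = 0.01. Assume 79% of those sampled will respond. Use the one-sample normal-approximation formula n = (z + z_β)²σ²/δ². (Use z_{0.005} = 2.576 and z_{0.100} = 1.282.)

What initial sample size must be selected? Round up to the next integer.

n = (z_{α/2} + z_β)² · σ² / δ²
  = (2.576 + 1.282)² · 484² / 151²
  = 14.8842 · 234256 / 22801
  = 152.92
Adjust for 79% response: 152.92 / 0.79 = 193.57.
Round up → n = 194.

n = 194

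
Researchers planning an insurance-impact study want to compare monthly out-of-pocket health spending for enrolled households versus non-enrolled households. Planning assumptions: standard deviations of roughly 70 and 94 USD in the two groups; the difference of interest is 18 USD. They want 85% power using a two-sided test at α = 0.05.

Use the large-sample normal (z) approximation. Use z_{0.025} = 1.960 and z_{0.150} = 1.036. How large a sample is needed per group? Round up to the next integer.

n = 381 per group

n = (z_{α/2} + z_β)² · (σ₁² + σ₂²) / δ²
  = (1.960 + 1.036)² · (70² + 94² = 13736) / 18²
  = 8.9760 · 13736 / 324
  = 380.54
Round up → n = 381 per group.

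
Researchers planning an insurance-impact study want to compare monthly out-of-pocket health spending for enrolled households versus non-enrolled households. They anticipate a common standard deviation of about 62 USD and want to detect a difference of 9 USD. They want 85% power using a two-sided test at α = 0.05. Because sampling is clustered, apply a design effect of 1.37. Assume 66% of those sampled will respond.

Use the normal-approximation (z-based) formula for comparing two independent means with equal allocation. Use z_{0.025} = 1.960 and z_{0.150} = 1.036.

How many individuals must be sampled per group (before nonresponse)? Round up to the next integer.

n = (z_{α/2} + z_β)² · (σ₁² + σ₂²) / δ²
  = (1.960 + 1.036)² · (2·62² = 7688) / 9²
  = 8.9760 · 7688 / 81
  = 851.95
Design effect: 1.37 × 851.95 = 1167.17.
Adjust for 66% response: 1167.17 / 0.66 = 1768.43.
Round up → n = 1769 per group.

n = 1769 per group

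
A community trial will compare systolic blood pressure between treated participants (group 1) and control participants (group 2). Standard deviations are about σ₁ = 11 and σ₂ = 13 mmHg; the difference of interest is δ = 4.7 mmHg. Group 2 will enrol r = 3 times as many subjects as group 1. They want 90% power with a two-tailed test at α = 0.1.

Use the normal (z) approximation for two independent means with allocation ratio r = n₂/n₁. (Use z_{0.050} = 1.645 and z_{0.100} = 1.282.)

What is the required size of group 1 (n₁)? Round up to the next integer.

n₁ = (z_{α/2} + z_β)² · (σ₁² + σ₂²/r) / δ²
   = (1.645 + 1.282)² · (11² + 13²/3) / 4.7²
   = 8.5673 · (121 + 56.3333) / 22.09
   = 8.5673 · 177.3333 / 22.09
   = 68.78
Round up → n₁ = 69; n₂ = r·n₁ = 3 × 69 = 207.

n₁ = 69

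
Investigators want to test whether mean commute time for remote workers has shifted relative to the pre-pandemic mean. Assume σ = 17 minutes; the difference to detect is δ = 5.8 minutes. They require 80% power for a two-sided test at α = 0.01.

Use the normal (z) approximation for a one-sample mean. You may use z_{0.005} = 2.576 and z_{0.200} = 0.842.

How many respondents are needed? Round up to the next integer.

n = (z_{α/2} + z_β)² · σ² / δ²
  = (2.576 + 0.842)² · 17² / 5.8²
  = 11.6827 · 289 / 33.64
  = 100.37
Round up → n = 101.

n = 101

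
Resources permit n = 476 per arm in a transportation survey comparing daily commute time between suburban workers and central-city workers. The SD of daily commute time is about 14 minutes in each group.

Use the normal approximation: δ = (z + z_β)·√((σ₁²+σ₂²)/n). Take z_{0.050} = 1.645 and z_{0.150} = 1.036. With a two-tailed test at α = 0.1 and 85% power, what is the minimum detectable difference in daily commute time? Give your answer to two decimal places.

δ = (z_{α/2} + z_β) · √((σ₁²+σ₂²)/n)
  = (1.645 + 1.036) · √(392/476)
  = 2.681 · √0.82353
  = 2.681 · 0.9075
  = 2.4330

Minimum detectable difference ≈ 2.43 minutes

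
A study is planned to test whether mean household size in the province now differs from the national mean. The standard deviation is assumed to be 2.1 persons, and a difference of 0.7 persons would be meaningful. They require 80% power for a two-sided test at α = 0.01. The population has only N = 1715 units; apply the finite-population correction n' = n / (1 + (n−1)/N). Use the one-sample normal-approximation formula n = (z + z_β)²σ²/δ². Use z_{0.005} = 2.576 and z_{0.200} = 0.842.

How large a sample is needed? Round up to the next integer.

n = (z_{α/2} + z_β)² · σ² / δ²
  = (2.576 + 0.842)² · 2.1² / 0.7²
  = 11.6827 · 4.41 / 0.49
  = 105.14
Finite-population correction (N = 1715): 105.14 / (1 + (105.14 − 1)/1715) = 99.13.
Round up → n = 100.

n = 100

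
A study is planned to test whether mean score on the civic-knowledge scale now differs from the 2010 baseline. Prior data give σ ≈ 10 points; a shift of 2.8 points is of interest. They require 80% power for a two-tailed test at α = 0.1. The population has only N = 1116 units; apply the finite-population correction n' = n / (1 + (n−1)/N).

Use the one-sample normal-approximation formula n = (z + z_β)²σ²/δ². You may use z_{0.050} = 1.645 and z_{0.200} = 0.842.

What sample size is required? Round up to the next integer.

n = (z_{α/2} + z_β)² · σ² / δ²
  = (1.645 + 0.842)² · 10² / 2.8²
  = 6.1852 · 100 / 7.84
  = 78.89
Finite-population correction (N = 1116): 78.89 / (1 + (78.89 − 1)/1116) = 73.75.
Round up → n = 74.

n = 74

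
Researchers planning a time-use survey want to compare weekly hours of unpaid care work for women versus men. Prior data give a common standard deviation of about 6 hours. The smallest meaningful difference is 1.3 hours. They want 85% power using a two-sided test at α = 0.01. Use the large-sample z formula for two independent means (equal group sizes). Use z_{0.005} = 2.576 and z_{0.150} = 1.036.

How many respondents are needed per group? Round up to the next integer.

n = 556 per group

n = (z_{α/2} + z_β)² · (σ₁² + σ₂²) / δ²
  = (2.576 + 1.036)² · (2·6² = 72) / 1.3²
  = 13.0465 · 72 / 1.69
  = 555.83
Round up → n = 556 per group.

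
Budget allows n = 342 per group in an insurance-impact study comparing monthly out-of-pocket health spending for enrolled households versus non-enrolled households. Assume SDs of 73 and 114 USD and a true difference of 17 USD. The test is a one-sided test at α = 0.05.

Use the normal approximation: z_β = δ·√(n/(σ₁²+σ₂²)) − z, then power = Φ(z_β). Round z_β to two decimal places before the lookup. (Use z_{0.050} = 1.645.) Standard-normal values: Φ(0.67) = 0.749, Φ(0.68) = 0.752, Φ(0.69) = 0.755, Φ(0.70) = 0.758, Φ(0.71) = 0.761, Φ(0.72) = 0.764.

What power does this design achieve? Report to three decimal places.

Power ≈ 0.752

z_β = δ·√(n/(σ₁²+σ₂²)) − z_α
    = 17 · √(342/18325) − 1.645
    = 17 · 0.13661 − 1.645
    = 2.3224 − 1.645 = 0.6774 → 0.68
Power = Φ(0.68) = 0.752.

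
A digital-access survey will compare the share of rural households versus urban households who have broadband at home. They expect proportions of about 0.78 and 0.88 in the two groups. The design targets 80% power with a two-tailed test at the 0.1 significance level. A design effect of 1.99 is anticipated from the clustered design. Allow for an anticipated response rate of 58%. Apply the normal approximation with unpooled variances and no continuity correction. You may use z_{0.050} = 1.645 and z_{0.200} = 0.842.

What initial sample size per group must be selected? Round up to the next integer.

n = (z_{α/2} + z_β)² · [p₁(1−p₁) + p₂(1−p₂)] / (p₁ − p₂)²
  = (1.645 + 0.842)² · (0.78·0.22 + 0.88·0.12) / (-0.10)²
  = (2.487)² · (0.1716 + 0.1056) / 0.0100
  = 6.1852 · 0.2772 / 0.0100
  = 171.45
Design effect: 1.99 × 171.45 = 341.19.
Adjust for 58% response: 341.19 / 0.58 = 588.26.
Round up → n = 589 per group.

n = 589 per group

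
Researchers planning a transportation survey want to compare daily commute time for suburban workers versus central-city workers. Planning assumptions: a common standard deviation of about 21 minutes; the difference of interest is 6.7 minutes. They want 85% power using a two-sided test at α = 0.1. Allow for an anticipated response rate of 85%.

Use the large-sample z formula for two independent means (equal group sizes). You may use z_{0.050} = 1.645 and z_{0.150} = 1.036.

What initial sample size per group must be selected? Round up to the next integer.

n = (z_{α/2} + z_β)² · (σ₁² + σ₂²) / δ²
  = (1.645 + 1.036)² · (2·21² = 882) / 6.7²
  = 7.1878 · 882 / 44.89
  = 141.23
Adjust for 85% response: 141.23 / 0.85 = 166.15.
Round up → n = 167 per group.

n = 167 per group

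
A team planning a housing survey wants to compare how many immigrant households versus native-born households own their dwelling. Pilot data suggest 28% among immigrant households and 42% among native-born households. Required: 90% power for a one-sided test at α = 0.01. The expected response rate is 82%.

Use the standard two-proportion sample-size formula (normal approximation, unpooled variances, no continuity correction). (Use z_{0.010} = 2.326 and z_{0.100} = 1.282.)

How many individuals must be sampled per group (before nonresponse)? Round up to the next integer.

n = (z_α + z_β)² · [p₁(1−p₁) + p₂(1−p₂)] / (p₁ − p₂)²
  = (2.326 + 1.282)² · (0.28·0.72 + 0.42·0.58) / (-0.14)²
  = (3.608)² · (0.2016 + 0.2436) / 0.0196
  = 13.0177 · 0.4452 / 0.0196
  = 295.69
Adjust for 82% response: 295.69 / 0.82 = 360.59.
Round up → n = 361 per group.

n = 361 per group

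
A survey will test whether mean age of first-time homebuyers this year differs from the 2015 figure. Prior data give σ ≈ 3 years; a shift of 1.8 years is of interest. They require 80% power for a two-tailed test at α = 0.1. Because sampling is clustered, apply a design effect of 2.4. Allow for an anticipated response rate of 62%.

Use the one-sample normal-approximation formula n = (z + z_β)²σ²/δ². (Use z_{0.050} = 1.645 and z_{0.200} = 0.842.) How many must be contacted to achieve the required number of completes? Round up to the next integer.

n = (z_{α/2} + z_β)² · σ² / δ²
  = (1.645 + 0.842)² · 3² / 1.8²
  = 6.1852 · 9 / 3.24
  = 17.18
Design effect: 2.4 × 17.18 = 41.23.
Adjust for 62% response: 41.23 / 0.62 = 66.51.
Round up → n = 67.

n = 67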